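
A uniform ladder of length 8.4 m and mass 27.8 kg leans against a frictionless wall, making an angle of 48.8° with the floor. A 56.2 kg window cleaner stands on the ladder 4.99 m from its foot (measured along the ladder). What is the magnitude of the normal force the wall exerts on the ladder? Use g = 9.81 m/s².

N_wall ≈ 406 N

Take moments about the foot of the ladder.
Ladder weight 27.8×9.81 = 272.7 N acts at 4.2 m along the ladder; its horizontal arm is 4.2·cos48.8° = 2.766 m → τ = 754.3 N·m clockwise.
Window cleaner: 56.2×9.81 = 551.3 N at 4.99 m → arm 3.287 m → τ = 1812 N·m clockwise.
Wall normal N acts horizontally at the top; its moment arm is the height L sinθ = 8.4·sin48.8° = 6.32 m, counterclockwise.
Balancing moments: N × 6.32 = 2566, giving N = 406 N.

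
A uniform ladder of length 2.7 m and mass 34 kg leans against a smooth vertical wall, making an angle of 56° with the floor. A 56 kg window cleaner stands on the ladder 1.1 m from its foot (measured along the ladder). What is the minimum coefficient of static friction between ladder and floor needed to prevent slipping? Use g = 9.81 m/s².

μ_min ≈ 0.298

Take moments about the foot of the ladder.
Ladder weight 34×9.81 = 333.5 N acts at 1.35 m along the ladder; its horizontal arm is 1.35·cos56° = 0.7549 m → τ = 251.8 N·m clockwise.
Window cleaner: 56×9.81 = 549.4 N at 1.1 m → arm 0.6151 m → τ = 337.9 N·m clockwise.
Wall normal N acts horizontally at the top; its moment arm is the height L sinθ = 2.7·sin56° = 2.238 m, counterclockwise.
For rotational equilibrium, N × 2.238 = 589.7, so N = 263.5 N.
ΣFx = 0 ⇒ f = N_wall = 263.5 N. ΣFy = 0 ⇒ N_floor = 882.9 N.
μ_min = f / N_floor = 263.5 / 882.9 = 0.298.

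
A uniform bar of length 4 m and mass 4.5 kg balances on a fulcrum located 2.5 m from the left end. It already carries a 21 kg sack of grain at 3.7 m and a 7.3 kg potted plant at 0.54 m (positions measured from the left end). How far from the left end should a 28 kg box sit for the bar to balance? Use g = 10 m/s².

x ≈ 2.19 m from the left end

Sum moments about the fulcrum (at 2.5 m from the left end) (the support reaction has zero arm there).
Beam weight: 4.5 × 10 = 45 N down at 2 m → arm 0.5 m, τ = 45 × 0.5 = 22.5 N·m counterclockwise.
Sack of grain: 21 × 10 = 210 N down at 3.7 m → arm 1.2 m, τ = 210 × 1.2 = 252 N·m clockwise.
Potted plant: 7.3 × 10 = 73 N down at 0.54 m → arm 1.96 m, τ = 73 × 1.96 = 143.1 N·m counterclockwise.
Net moment of existing loads = 86.4 N·m clockwise.
The box weighs 28 × 10 = 280 N and must supply an equal counterclockwise moment, so its lever arm about the fulcrum is 86.4 / 280 = 0.309 m.
That puts it at 2.5 − 0.309 = 2.19 m from the left end.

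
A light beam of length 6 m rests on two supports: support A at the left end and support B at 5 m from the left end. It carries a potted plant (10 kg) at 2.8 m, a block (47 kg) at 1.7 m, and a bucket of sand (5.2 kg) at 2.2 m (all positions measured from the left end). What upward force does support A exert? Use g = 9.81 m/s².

Choose support B as the axis so its reaction then has zero moment arm.
Potted plant: 10 × 9.81 = 98.1 N down at 2.8 m → arm 2.2 m, τ = 98.1 × 2.2 = 215.8 N·m counterclockwise.
Block: 47 × 9.81 = 461.1 N down at 1.7 m → arm 3.3 m, τ = 461.1 × 3.3 = 1522 N·m counterclockwise.
Bucket of sand: 5.2 × 9.81 = 51.01 N down at 2.2 m → arm 2.8 m, τ = 51.01 × 2.8 = 142.8 N·m counterclockwise.
Net load moment about support B = 1881 N·m counterclockwise.
Reaction R at support A is upward at 0 m, arm 5 m → moment R × 5 clockwise.
Balancing moments: R × 5 = 1881, giving R = 376 N.

R_A ≈ 376 N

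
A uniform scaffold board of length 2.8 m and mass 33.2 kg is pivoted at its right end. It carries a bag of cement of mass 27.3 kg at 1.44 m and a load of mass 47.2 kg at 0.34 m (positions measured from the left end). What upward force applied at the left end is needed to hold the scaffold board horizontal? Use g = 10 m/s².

F ≈ 713 N

Taking torques about the right end:
Beam weight: 33.2 × 10 = 332 N down at 1.4 m → arm 1.4 m, τ = 332 × 1.4 = 464.8 N·m counterclockwise.
Bag of cement: 27.3 × 10 = 273 N down at 1.44 m → arm 1.36 m, τ = 273 × 1.36 = 371.3 N·m counterclockwise.
Load: 47.2 × 10 = 472 N down at 0.34 m → arm 2.46 m, τ = 472 × 2.46 = 1161 N·m counterclockwise.
Net moment of the loads = 1997 N·m counterclockwise.
The upward force F acts at the left end, arm 2.8 m, giving F × 2.8 clockwise.
Στ = 0 ⇒ F × 2.8 = 1997 ⇒ F = 1997 / 2.8 = 713 N.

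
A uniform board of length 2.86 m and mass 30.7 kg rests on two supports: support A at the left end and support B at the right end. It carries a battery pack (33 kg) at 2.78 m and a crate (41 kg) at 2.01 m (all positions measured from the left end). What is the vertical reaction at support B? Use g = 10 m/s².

R_B ≈ 762 N

About support A:
Beam weight: 30.7 × 10 = 307 N down at 1.43 m → arm 1.43 m, τ = 307 × 1.43 = 439 N·m clockwise.
Battery pack: 33 × 10 = 330 N down at 2.78 m → arm 2.78 m, τ = 330 × 2.78 = 917.4 N·m clockwise.
Crate: 41 × 10 = 410 N down at 2.01 m → arm 2.01 m, τ = 410 × 2.01 = 824.1 N·m clockwise.
Net load moment about support A = 2180 N·m clockwise.
Reaction R at support B is upward at 2.86 m, arm 2.86 m → moment R × 2.86 counterclockwise.
Στ = 0 ⇒ R × 2.86 = 2180 ⇒ R = 762 N.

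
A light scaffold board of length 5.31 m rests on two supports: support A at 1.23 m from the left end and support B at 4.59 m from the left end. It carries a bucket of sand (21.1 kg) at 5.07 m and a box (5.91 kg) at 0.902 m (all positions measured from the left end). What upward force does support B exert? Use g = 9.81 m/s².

R_B ≈ 231 N

About support A:
Bucket of sand: 21.1 × 9.81 = 207 N down at 5.07 m → arm 3.84 m, τ = 207 × 3.84 = 794.9 N·m clockwise.
Box: 5.91 × 9.81 = 57.98 N down at 0.902 m → arm 0.328 m, τ = 57.98 × 0.328 = 19.02 N·m counterclockwise.
Net load moment about support A = 775.9 N·m clockwise.
Reaction R at support B is upward at 4.59 m, arm 3.36 m → moment R × 3.36 counterclockwise.
Setting net torque to zero: R × 3.36 = 775.9 → R = 231 N.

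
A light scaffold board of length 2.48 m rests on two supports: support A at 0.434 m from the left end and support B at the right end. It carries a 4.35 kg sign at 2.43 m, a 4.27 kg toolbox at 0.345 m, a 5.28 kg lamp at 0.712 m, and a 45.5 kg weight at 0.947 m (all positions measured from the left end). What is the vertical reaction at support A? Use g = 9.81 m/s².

Take moments about support B.
Sign: 4.35 × 9.81 = 42.67 N down at 2.43 m → arm 0.05 m, τ = 42.67 × 0.05 = 2.134 N·m counterclockwise.
Toolbox: 4.27 × 9.81 = 41.89 N down at 0.345 m → arm 2.135 m, τ = 41.89 × 2.135 = 89.44 N·m counterclockwise.
Lamp: 5.28 × 9.81 = 51.8 N down at 0.712 m → arm 1.768 m, τ = 51.8 × 1.768 = 91.58 N·m counterclockwise.
Weight: 45.5 × 9.81 = 446.4 N down at 0.947 m → arm 1.533 m, τ = 446.4 × 1.533 = 684.3 N·m counterclockwise.
Net load moment about support B = 867.5 N·m counterclockwise.
Reaction R at support A is upward at 0.434 m, arm 2.046 m → moment R × 2.046 clockwise.
Setting net torque to zero: R × 2.046 = 867.5 → R = 424 N.

R_A ≈ 424 N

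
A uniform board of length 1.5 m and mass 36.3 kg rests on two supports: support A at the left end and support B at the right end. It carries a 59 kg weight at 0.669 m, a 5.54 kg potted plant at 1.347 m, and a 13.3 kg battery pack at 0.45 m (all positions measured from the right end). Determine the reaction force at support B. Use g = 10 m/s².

R_B ≈ 607 N

Choose support A as the axis so its reaction then has zero moment arm.
Beam weight: 36.3 × 10 = 363 N down at 0.75 m → arm 0.75 m, τ = 363 × 0.75 = 272.2 N·m clockwise.
Weight: 59 × 10 = 590 N down at 0.669 m → arm 0.831 m, τ = 590 × 0.831 = 490.3 N·m clockwise.
Potted plant: 5.54 × 10 = 55.4 N down at 1.347 m → arm 0.153 m, τ = 55.4 × 0.153 = 8.476 N·m clockwise.
Battery pack: 13.3 × 10 = 133 N down at 0.45 m → arm 1.05 m, τ = 133 × 1.05 = 139.7 N·m clockwise.
Net load moment about support A = 910.7 N·m clockwise.
Reaction R at support B is upward at 0 m, arm 1.5 m → moment R × 1.5 counterclockwise.
Στ = 0 ⇒ R × 1.5 = 910.7 ⇒ R = 607 N.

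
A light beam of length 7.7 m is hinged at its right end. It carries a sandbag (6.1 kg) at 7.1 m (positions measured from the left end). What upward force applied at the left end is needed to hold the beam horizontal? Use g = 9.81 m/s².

Take moments about the right end.
Sandbag: 6.1 × 9.81 = 59.84 N down at 7.1 m → arm 0.6 m, τ = 59.84 × 0.6 = 35.9 N·m counterclockwise.
Net moment of the loads = 35.9 N·m counterclockwise.
The upward force F acts at the left end, arm 7.7 m, giving F × 7.7 clockwise.
For rotational equilibrium, F × 7.7 = 35.9, so F = 35.9 / 7.7 = 4.66 N.

F ≈ 4.66 N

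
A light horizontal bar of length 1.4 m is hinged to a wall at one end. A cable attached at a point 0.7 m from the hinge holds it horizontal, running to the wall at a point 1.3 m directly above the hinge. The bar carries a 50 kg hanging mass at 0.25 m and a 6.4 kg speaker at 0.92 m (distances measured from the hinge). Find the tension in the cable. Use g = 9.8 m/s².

Take moments about the hinge.
Hanging mass: 50 × 9.8 = 490 N down at 0.25 m → arm 0.25 m, τ = 490 × 0.25 = 122.5 N·m clockwise.
Speaker: 6.4 × 9.8 = 62.72 N down at 0.92 m → arm 0.92 m, τ = 62.72 × 0.92 = 57.7 N·m clockwise.
Total clockwise load moment = 180.2 N·m.
The cable tension T acts at 0.7 m; only its component perpendicular to the bar, T sinθ, produces torque. sinθ = h/√(h²+d²) = 1.3/√(1.3²+0.7²) = 0.8805.
Στ = 0 ⇒ T × 0.7 × 0.8805 = 180.2 ⇒ T = 180.2 / 0.6163 = 292 N.

T ≈ 292 N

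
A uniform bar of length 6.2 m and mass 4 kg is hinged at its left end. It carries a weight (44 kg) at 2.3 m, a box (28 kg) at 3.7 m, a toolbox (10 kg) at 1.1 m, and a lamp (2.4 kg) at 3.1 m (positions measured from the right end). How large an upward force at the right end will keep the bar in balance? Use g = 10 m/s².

About the left end:
Beam weight: 4 × 10 = 40 N down at 3.1 m → arm 3.1 m, τ = 40 × 3.1 = 124 N·m clockwise.
Weight: 44 × 10 = 440 N down at 2.3 m → arm 3.9 m, τ = 440 × 3.9 = 1716 N·m clockwise.
Box: 28 × 10 = 280 N down at 3.7 m → arm 2.5 m, τ = 280 × 2.5 = 700 N·m clockwise.
Toolbox: 10 × 10 = 100 N down at 1.1 m → arm 5.1 m, τ = 100 × 5.1 = 510 N·m clockwise.
Lamp: 2.4 × 10 = 24 N down at 3.1 m → arm 3.1 m, τ = 24 × 3.1 = 74.4 N·m clockwise.
Net moment of the loads = 3124 N·m clockwise.
The upward force F acts at the right end, arm 6.2 m, giving F × 6.2 counterclockwise.
Στ = 0 ⇒ F × 6.2 = 3124 ⇒ F = 3124 / 6.2 = 504 N.

F ≈ 504 N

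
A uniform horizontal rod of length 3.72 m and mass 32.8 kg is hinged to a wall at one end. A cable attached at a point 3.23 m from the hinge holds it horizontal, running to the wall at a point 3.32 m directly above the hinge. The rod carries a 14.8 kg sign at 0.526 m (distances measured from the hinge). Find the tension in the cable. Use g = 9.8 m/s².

T ≈ 291 N

Take moments about the hinge.
Beam weight: 32.8 × 9.8 = 321.4 N down at 1.86 m → arm 1.86 m, τ = 321.4 × 1.86 = 597.8 N·m clockwise.
Sign: 14.8 × 9.8 = 145 N down at 0.526 m → arm 0.526 m, τ = 145 × 0.526 = 76.27 N·m clockwise.
Total clockwise load moment = 674.1 N·m.
The cable tension T acts at 3.23 m; only its component perpendicular to the rod, T sinθ, produces torque. sinθ = h/√(h²+d²) = 3.32/√(3.32²+3.23²) = 0.7168.
Balancing moments: T × 3.23 × 0.7168 = 674.1, giving T = 674.1 / 2.315 = 291 N.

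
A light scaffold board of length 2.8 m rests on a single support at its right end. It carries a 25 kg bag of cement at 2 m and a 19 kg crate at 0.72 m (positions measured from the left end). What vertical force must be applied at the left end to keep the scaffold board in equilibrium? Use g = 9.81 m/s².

F ≈ 209 N

Choose the right end as the axis so the unknown pivot reaction has zero arm there.
Bag of cement: 25 × 9.81 = 245.2 N down at 2 m → arm 0.8 m, τ = 245.2 × 0.8 = 196.2 N·m counterclockwise.
Crate: 19 × 9.81 = 186.4 N down at 0.72 m → arm 2.08 m, τ = 186.4 × 2.08 = 387.7 N·m counterclockwise.
Net moment of the loads = 583.9 N·m counterclockwise.
The upward force F acts at the left end, arm 2.8 m, giving F × 2.8 clockwise.
Setting net torque to zero: F × 2.8 = 583.9 → F = 583.9 / 2.8 = 209 N.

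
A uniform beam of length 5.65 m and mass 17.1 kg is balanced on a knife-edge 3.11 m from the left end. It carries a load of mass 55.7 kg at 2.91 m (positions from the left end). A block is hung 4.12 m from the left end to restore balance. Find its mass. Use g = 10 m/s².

m ≈ 15.9 kg

Choose the knife-edge (at 3.11 m from the left end) as the axis so the support reaction has zero arm there.
Beam weight: 17.1 × 10 = 171 N down at 2.825 m → arm 0.285 m, τ = 171 × 0.285 = 48.73 N·m counterclockwise.
Load: 55.7 × 10 = 557 N down at 2.91 m → arm 0.2 m, τ = 557 × 0.2 = 111.4 N·m counterclockwise.
Net moment of known loads = 160.1 N·m counterclockwise.
An unknown mass m at 4.12 m has arm 1.01 m; its moment is m·g·1.01 clockwise.
For rotational equilibrium, m × 10 × 1.01 = 160.1, so m = 160.1 / (10 × 1.01) = 15.9 kg.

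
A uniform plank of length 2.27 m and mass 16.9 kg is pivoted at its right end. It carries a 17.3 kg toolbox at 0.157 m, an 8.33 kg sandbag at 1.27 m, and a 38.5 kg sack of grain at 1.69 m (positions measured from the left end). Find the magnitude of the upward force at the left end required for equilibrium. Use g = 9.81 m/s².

F ≈ 373 N

Sum moments about the right end (the unknown pivot reaction has zero arm there).
Beam weight: 16.9 × 9.81 = 165.8 N down at 1.135 m → arm 1.135 m, τ = 165.8 × 1.135 = 188.2 N·m counterclockwise.
Toolbox: 17.3 × 9.81 = 169.7 N down at 0.157 m → arm 2.113 m, τ = 169.7 × 2.113 = 358.6 N·m counterclockwise.
Sandbag: 8.33 × 9.81 = 81.72 N down at 1.27 m → arm 1 m, τ = 81.72 × 1 = 81.72 N·m counterclockwise.
Sack of grain: 38.5 × 9.81 = 377.7 N down at 1.69 m → arm 0.58 m, τ = 377.7 × 0.58 = 219.1 N·m counterclockwise.
Net moment of the loads = 847.6 N·m counterclockwise.
The upward force F acts at the left end, arm 2.27 m, giving F × 2.27 clockwise.
Balancing moments: F × 2.27 = 847.6, giving F = 847.6 / 2.27 = 373 N.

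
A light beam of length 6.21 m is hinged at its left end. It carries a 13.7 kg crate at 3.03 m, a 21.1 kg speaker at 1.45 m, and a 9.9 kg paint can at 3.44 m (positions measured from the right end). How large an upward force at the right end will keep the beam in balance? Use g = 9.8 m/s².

Take moments about the left end.
Crate: 13.7 × 9.8 = 134.3 N down at 3.03 m → arm 3.18 m, τ = 134.3 × 3.18 = 427.1 N·m clockwise.
Speaker: 21.1 × 9.8 = 206.8 N down at 1.45 m → arm 4.76 m, τ = 206.8 × 4.76 = 984.4 N·m clockwise.
Paint can: 9.9 × 9.8 = 97.02 N down at 3.44 m → arm 2.77 m, τ = 97.02 × 2.77 = 268.7 N·m clockwise.
Net moment of the loads = 1680 N·m clockwise.
The upward force F acts at the right end, arm 6.21 m, giving F × 6.21 counterclockwise.
Setting net torque to zero: F × 6.21 = 1680 → F = 1680 / 6.21 = 271 N.

F ≈ 271 N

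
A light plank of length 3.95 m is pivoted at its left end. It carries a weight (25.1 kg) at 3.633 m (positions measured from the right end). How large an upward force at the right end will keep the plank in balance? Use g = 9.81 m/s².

Sum moments about the left end (the unknown pivot reaction has zero arm there).
Weight: 25.1 × 9.81 = 246.2 N down at 3.633 m → arm 0.317 m, τ = 246.2 × 0.317 = 78.05 N·m clockwise.
Net moment of the loads = 78.05 N·m clockwise.
The upward force F acts at the right end, arm 3.95 m, giving F × 3.95 counterclockwise.
Balancing moments: F × 3.95 = 78.05, giving F = 78.05 / 3.95 = 19.8 N.

F ≈ 19.8 N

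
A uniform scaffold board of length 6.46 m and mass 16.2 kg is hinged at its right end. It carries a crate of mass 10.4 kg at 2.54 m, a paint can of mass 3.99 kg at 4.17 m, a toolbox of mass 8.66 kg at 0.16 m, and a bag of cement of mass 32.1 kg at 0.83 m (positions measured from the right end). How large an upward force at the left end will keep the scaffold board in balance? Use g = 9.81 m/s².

F ≈ 187 N

Choose the right end as the axis so the unknown pivot reaction has zero arm there.
Beam weight: 16.2 × 9.81 = 158.9 N down at 3.23 m → arm 3.23 m, τ = 158.9 × 3.23 = 513.2 N·m counterclockwise.
Crate: 10.4 × 9.81 = 102 N down at 2.54 m → arm 2.54 m, τ = 102 × 2.54 = 259.1 N·m counterclockwise.
Paint can: 3.99 × 9.81 = 39.14 N down at 4.17 m → arm 4.17 m, τ = 39.14 × 4.17 = 163.2 N·m counterclockwise.
Toolbox: 8.66 × 9.81 = 84.95 N down at 0.16 m → arm 0.16 m, τ = 84.95 × 0.16 = 13.59 N·m counterclockwise.
Bag of cement: 32.1 × 9.81 = 314.9 N down at 0.83 m → arm 0.83 m, τ = 314.9 × 0.83 = 261.4 N·m counterclockwise.
Net moment of the loads = 1210 N·m counterclockwise.
The upward force F acts at the left end, arm 6.46 m, giving F × 6.46 clockwise.
Στ = 0 ⇒ F × 6.46 = 1210 ⇒ F = 1210 / 6.46 = 187 N.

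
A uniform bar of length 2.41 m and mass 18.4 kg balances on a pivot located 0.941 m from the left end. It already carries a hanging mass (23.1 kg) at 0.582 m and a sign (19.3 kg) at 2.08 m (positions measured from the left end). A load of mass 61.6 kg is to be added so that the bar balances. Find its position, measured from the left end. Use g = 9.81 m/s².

Taking torques about the pivot (at 0.941 m from the left end):
Beam weight: 18.4 × 9.81 = 180.5 N down at 1.205 m → arm 0.264 m, τ = 180.5 × 0.264 = 47.65 N·m clockwise.
Hanging mass: 23.1 × 9.81 = 226.6 N down at 0.582 m → arm 0.359 m, τ = 226.6 × 0.359 = 81.35 N·m counterclockwise.
Sign: 19.3 × 9.81 = 189.3 N down at 2.08 m → arm 1.139 m, τ = 189.3 × 1.139 = 215.6 N·m clockwise.
Net moment of existing loads = 181.9 N·m clockwise.
The load weighs 61.6 × 9.81 = 604.3 N and must supply an equal counterclockwise moment, so its lever arm about the pivot is 181.9 / 604.3 = 0.301 m.
That puts it at 0.941 − 0.301 = 0.64 m from the left end.

x ≈ 0.64 m from the left end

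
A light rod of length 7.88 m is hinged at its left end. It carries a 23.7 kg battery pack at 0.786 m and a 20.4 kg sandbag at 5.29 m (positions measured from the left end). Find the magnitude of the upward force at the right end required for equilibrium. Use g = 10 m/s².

Sum moments about the left end (the unknown pivot reaction has zero arm there).
Battery pack: 23.7 × 10 = 237 N down at 0.786 m → arm 0.786 m, τ = 237 × 0.786 = 186.3 N·m clockwise.
Sandbag: 20.4 × 10 = 204 N down at 5.29 m → arm 5.29 m, τ = 204 × 5.29 = 1079 N·m clockwise.
Net moment of the loads = 1265 N·m clockwise.
The upward force F acts at the right end, arm 7.88 m, giving F × 7.88 counterclockwise.
Balancing moments: F × 7.88 = 1265, giving F = 1265 / 7.88 = 161 N.

F ≈ 161 N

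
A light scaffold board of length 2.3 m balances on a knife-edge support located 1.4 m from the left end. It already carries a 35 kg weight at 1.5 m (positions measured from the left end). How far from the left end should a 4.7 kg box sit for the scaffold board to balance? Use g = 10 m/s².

Taking torques about the knife-edge support (at 1.4 m from the left end):
Weight: 35 × 10 = 350 N down at 1.5 m → arm 0.1 m, τ = 350 × 0.1 = 35 N·m clockwise.
Net moment of existing loads = 35 N·m clockwise.
The box weighs 4.7 × 10 = 47 N and must supply an equal counterclockwise moment, so its lever arm about the knife-edge support is 35 / 47 = 0.745 m.
That puts it at 1.4 − 0.745 = 0.655 m from the left end.

x ≈ 0.655 m from the left end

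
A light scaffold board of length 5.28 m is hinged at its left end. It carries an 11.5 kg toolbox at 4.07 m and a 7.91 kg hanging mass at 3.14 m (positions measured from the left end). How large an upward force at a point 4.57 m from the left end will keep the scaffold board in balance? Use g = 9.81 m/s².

Choose the left end as the axis so the unknown pivot reaction has zero arm there.
Toolbox: 11.5 × 9.81 = 112.8 N down at 4.07 m → arm 4.07 m, τ = 112.8 × 4.07 = 459.1 N·m clockwise.
Hanging mass: 7.91 × 9.81 = 77.6 N down at 3.14 m → arm 3.14 m, τ = 77.6 × 3.14 = 243.7 N·m clockwise.
Net moment of the loads = 702.8 N·m clockwise.
The upward force F acts at a point 4.57 m from the left end, arm 4.57 m, giving F × 4.57 counterclockwise.
Setting net torque to zero: F × 4.57 = 702.8 → F = 702.8 / 4.57 = 154 N.

F ≈ 154 N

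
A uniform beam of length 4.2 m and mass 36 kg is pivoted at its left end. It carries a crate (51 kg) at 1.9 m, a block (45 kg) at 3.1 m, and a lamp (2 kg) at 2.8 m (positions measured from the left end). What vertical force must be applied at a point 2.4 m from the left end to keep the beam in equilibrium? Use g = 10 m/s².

Sum moments about the left end (the unknown pivot reaction has zero arm there).
Beam weight: 36 × 10 = 360 N down at 2.1 m → arm 2.1 m, τ = 360 × 2.1 = 756 N·m clockwise.
Crate: 51 × 10 = 510 N down at 1.9 m → arm 1.9 m, τ = 510 × 1.9 = 969 N·m clockwise.
Block: 45 × 10 = 450 N down at 3.1 m → arm 3.1 m, τ = 450 × 3.1 = 1395 N·m clockwise.
Lamp: 2 × 10 = 20 N down at 2.8 m → arm 2.8 m, τ = 20 × 2.8 = 56 N·m clockwise.
Net moment of the loads = 3176 N·m clockwise.
The upward force F acts at a point 2.4 m from the left end, arm 2.4 m, giving F × 2.4 counterclockwise.
Setting net torque to zero: F × 2.4 = 3176 → F = 3176 / 2.4 = 1320 N.

F ≈ 1320 N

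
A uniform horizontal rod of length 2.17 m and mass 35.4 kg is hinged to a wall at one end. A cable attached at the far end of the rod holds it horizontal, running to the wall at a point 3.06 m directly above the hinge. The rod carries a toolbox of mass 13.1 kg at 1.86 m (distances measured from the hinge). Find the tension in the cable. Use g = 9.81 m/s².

Take moments about the hinge.
Beam weight: 35.4 × 9.81 = 347.3 N down at 1.085 m → arm 1.085 m, τ = 347.3 × 1.085 = 376.8 N·m clockwise.
Toolbox: 13.1 × 9.81 = 128.5 N down at 1.86 m → arm 1.86 m, τ = 128.5 × 1.86 = 239 N·m clockwise.
Total clockwise load moment = 615.8 N·m.
The cable tension T acts at 2.17 m; only its component perpendicular to the rod, T sinθ, produces torque. sinθ = h/√(h²+d²) = 3.06/√(3.06²+2.17²) = 0.8157.
Setting net torque to zero: T × 2.17 × 0.8157 = 615.8 → T = 615.8 / 1.77 = 348 N.

T ≈ 348 N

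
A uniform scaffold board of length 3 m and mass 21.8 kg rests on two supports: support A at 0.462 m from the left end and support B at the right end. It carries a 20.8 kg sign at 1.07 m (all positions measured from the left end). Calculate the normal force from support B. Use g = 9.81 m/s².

Sum moments about support A (its reaction then has zero moment arm).
Beam weight: 21.8 × 9.81 = 213.9 N down at 1.5 m → arm 1.038 m, τ = 213.9 × 1.038 = 222 N·m clockwise.
Sign: 20.8 × 9.81 = 204 N down at 1.07 m → arm 0.608 m, τ = 204 × 0.608 = 124 N·m clockwise.
Net load moment about support A = 346 N·m clockwise.
Reaction R at support B is upward at 3 m, arm 2.538 m → moment R × 2.538 counterclockwise.
Στ = 0 ⇒ R × 2.538 = 346 ⇒ R = 136 N.

R_B ≈ 136 N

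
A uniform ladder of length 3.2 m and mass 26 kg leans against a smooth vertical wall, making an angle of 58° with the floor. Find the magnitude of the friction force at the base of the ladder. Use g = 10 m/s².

About the foot of the ladder:
Ladder weight 26×10 = 260 N acts at 1.6 m along the ladder; its horizontal arm is 1.6·cos58° = 0.8479 m → τ = 220.5 N·m clockwise.
Wall normal N acts horizontally at the top; its moment arm is the height L sinθ = 3.2·sin58° = 2.714 m, counterclockwise.
Setting net torque to zero: N × 2.714 = 220.5 → N = 81.2 N.
ΣFx = 0: friction at the foot balances the wall's push, so f = N_wall = 81.2 N.

f ≈ 81.2 N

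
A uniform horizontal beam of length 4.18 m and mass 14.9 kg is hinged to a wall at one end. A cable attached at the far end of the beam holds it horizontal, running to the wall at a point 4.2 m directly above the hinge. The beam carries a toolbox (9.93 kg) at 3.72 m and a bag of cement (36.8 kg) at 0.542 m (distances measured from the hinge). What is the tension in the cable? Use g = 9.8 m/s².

Choose the hinge as the axis so the unknown hinge reaction has zero arm there.
Beam weight: 14.9 × 9.8 = 146 N down at 2.09 m → arm 2.09 m, τ = 146 × 2.09 = 305.1 N·m clockwise.
Toolbox: 9.93 × 9.8 = 97.31 N down at 3.72 m → arm 3.72 m, τ = 97.31 × 3.72 = 362 N·m clockwise.
Bag of cement: 36.8 × 9.8 = 360.6 N down at 0.542 m → arm 0.542 m, τ = 360.6 × 0.542 = 195.4 N·m clockwise.
Total clockwise load moment = 862.5 N·m.
The cable tension T acts at 4.18 m; only its component perpendicular to the beam, T sinθ, produces torque. sinθ = h/√(h²+d²) = 4.2/√(4.2²+4.18²) = 0.7088.
Setting net torque to zero: T × 4.18 × 0.7088 = 862.5 → T = 862.5 / 2.963 = 291 N.

T ≈ 291 N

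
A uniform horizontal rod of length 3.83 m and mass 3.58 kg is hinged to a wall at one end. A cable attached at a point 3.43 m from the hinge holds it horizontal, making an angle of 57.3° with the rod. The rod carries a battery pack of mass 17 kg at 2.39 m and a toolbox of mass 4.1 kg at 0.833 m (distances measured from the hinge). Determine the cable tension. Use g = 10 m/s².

T ≈ 176 N

Take moments about the hinge.
Beam weight: 3.58 × 10 = 35.8 N down at 1.915 m → arm 1.915 m, τ = 35.8 × 1.915 = 68.56 N·m clockwise.
Battery pack: 17 × 10 = 170 N down at 2.39 m → arm 2.39 m, τ = 170 × 2.39 = 406.3 N·m clockwise.
Toolbox: 4.1 × 10 = 41 N down at 0.833 m → arm 0.833 m, τ = 41 × 0.833 = 34.15 N·m clockwise.
Total clockwise load moment = 509 N·m.
The cable tension T acts at 3.43 m; only its component perpendicular to the rod, T sinθ, produces torque. sin 57.3° = 0.8415.
For rotational equilibrium, T × 3.43 × 0.8415 = 509, so T = 509 / 2.886 = 176 N.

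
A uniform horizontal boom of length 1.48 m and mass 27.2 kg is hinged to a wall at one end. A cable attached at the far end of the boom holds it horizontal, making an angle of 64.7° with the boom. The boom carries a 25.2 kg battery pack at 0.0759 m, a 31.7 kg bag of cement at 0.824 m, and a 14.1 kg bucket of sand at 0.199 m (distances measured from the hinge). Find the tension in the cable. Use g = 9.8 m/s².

T ≈ 373 N

Choose the hinge as the axis so the unknown hinge reaction has zero arm there.
Beam weight: 27.2 × 9.8 = 266.6 N down at 0.74 m → arm 0.74 m, τ = 266.6 × 0.74 = 197.3 N·m clockwise.
Battery pack: 25.2 × 9.8 = 247 N down at 0.0759 m → arm 0.0759 m, τ = 247 × 0.0759 = 18.75 N·m clockwise.
Bag of cement: 31.7 × 9.8 = 310.7 N down at 0.824 m → arm 0.824 m, τ = 310.7 × 0.824 = 256 N·m clockwise.
Bucket of sand: 14.1 × 9.8 = 138.2 N down at 0.199 m → arm 0.199 m, τ = 138.2 × 0.199 = 27.5 N·m clockwise.
Total clockwise load moment = 499.6 N·m.
The cable tension T acts at 1.48 m; only its component perpendicular to the boom, T sinθ, produces torque. sin 64.7° = 0.9041.
Setting net torque to zero: T × 1.48 × 0.9041 = 499.6 → T = 499.6 / 1.338 = 373 N.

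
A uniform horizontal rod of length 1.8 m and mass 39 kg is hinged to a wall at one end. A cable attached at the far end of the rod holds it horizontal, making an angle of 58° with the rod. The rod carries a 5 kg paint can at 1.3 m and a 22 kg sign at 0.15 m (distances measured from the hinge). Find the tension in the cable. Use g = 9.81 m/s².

T ≈ 289 N

Sum moments about the hinge (the unknown hinge reaction has zero arm there).
Beam weight: 39 × 9.81 = 382.6 N down at 0.9 m → arm 0.9 m, τ = 382.6 × 0.9 = 344.3 N·m clockwise.
Paint can: 5 × 9.81 = 49.05 N down at 1.3 m → arm 1.3 m, τ = 49.05 × 1.3 = 63.77 N·m clockwise.
Sign: 22 × 9.81 = 215.8 N down at 0.15 m → arm 0.15 m, τ = 215.8 × 0.15 = 32.37 N·m clockwise.
Total clockwise load moment = 440.4 N·m.
The cable tension T acts at 1.8 m; only its component perpendicular to the rod, T sinθ, produces torque. sin 58° = 0.848.
For rotational equilibrium, T × 1.8 × 0.848 = 440.4, so T = 440.4 / 1.526 = 289 N.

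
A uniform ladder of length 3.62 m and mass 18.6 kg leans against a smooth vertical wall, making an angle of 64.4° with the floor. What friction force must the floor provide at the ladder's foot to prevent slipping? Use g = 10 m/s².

f ≈ 44.6 N

Take moments about the foot of the ladder.
Ladder weight 18.6×10 = 186 N acts at 1.81 m along the ladder; its horizontal arm is 1.81·cos64.4° = 0.7821 m → τ = 145.5 N·m clockwise.
Wall normal N acts horizontally at the top; its moment arm is the height L sinθ = 3.62·sin64.4° = 3.265 m, counterclockwise.
Balancing moments: N × 3.265 = 145.5, giving N = 44.6 N.
ΣFx = 0: friction at the foot balances the wall's push, so f = N_wall = 44.6 N.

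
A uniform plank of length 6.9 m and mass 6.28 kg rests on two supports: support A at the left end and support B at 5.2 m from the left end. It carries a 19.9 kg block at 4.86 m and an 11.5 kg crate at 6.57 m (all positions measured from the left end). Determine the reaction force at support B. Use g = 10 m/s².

Choose support A as the axis so its reaction then has zero moment arm.
Beam weight: 6.28 × 10 = 62.8 N down at 3.45 m → arm 3.45 m, τ = 62.8 × 3.45 = 216.7 N·m clockwise.
Block: 19.9 × 10 = 199 N down at 4.86 m → arm 4.86 m, τ = 199 × 4.86 = 967.1 N·m clockwise.
Crate: 11.5 × 10 = 115 N down at 6.57 m → arm 6.57 m, τ = 115 × 6.57 = 755.6 N·m clockwise.
Net load moment about support A = 1939 N·m clockwise.
Reaction R at support B is upward at 5.2 m, arm 5.2 m → moment R × 5.2 counterclockwise.
For rotational equilibrium, R × 5.2 = 1939, so R = 373 N.

R_B ≈ 373 N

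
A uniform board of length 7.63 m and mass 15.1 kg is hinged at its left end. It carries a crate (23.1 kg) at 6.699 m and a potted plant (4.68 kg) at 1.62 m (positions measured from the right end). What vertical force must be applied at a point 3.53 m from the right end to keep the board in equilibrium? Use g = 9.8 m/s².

About the left end:
Beam weight: 15.1 × 9.8 = 148 N down at 3.815 m → arm 3.815 m, τ = 148 × 3.815 = 564.6 N·m clockwise.
Crate: 23.1 × 9.8 = 226.4 N down at 6.699 m → arm 0.931 m, τ = 226.4 × 0.931 = 210.8 N·m clockwise.
Potted plant: 4.68 × 9.8 = 45.86 N down at 1.62 m → arm 6.01 m, τ = 45.86 × 6.01 = 275.6 N·m clockwise.
Net moment of the loads = 1051 N·m clockwise.
The upward force F acts at a point 3.53 m from the right end, arm 4.1 m, giving F × 4.1 counterclockwise.
Στ = 0 ⇒ F × 4.1 = 1051 ⇒ F = 1051 / 4.1 = 256 N.

F ≈ 256 N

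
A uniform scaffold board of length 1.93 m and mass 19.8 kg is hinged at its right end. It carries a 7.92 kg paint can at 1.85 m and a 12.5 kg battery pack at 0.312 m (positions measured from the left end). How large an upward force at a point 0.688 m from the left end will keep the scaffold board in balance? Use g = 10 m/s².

Taking torques about the right end:
Beam weight: 19.8 × 10 = 198 N down at 0.965 m → arm 0.965 m, τ = 198 × 0.965 = 191.1 N·m counterclockwise.
Paint can: 7.92 × 10 = 79.2 N down at 1.85 m → arm 0.08 m, τ = 79.2 × 0.08 = 6.336 N·m counterclockwise.
Battery pack: 12.5 × 10 = 125 N down at 0.312 m → arm 1.618 m, τ = 125 × 1.618 = 202.2 N·m counterclockwise.
Net moment of the loads = 399.6 N·m counterclockwise.
The upward force F acts at a point 0.688 m from the left end, arm 1.242 m, giving F × 1.242 clockwise.
Balancing moments: F × 1.242 = 399.6, giving F = 399.6 / 1.242 = 322 N.

F ≈ 322 N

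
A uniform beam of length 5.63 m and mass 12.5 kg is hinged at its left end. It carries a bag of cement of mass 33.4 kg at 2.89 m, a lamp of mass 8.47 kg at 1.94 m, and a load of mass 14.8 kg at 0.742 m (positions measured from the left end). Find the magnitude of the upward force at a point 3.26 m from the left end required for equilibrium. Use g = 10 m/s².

Sum moments about the left end (the unknown pivot reaction has zero arm there).
Beam weight: 12.5 × 10 = 125 N down at 2.815 m → arm 2.815 m, τ = 125 × 2.815 = 351.9 N·m clockwise.
Bag of cement: 33.4 × 10 = 334 N down at 2.89 m → arm 2.89 m, τ = 334 × 2.89 = 965.3 N·m clockwise.
Lamp: 8.47 × 10 = 84.7 N down at 1.94 m → arm 1.94 m, τ = 84.7 × 1.94 = 164.3 N·m clockwise.
Load: 14.8 × 10 = 148 N down at 0.742 m → arm 0.742 m, τ = 148 × 0.742 = 109.8 N·m clockwise.
Net moment of the loads = 1591 N·m clockwise.
The upward force F acts at a point 3.26 m from the left end, arm 3.26 m, giving F × 3.26 counterclockwise.
Setting net torque to zero: F × 3.26 = 1591 → F = 1591 / 3.26 = 488 N.

F ≈ 488 N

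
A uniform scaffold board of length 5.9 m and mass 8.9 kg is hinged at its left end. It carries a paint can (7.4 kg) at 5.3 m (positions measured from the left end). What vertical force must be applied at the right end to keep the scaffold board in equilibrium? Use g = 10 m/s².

F ≈ 111 N

Sum moments about the left end (the unknown pivot reaction has zero arm there).
Beam weight: 8.9 × 10 = 89 N down at 2.95 m → arm 2.95 m, τ = 89 × 2.95 = 262.6 N·m clockwise.
Paint can: 7.4 × 10 = 74 N down at 5.3 m → arm 5.3 m, τ = 74 × 5.3 = 392.2 N·m clockwise.
Net moment of the loads = 654.8 N·m clockwise.
The upward force F acts at the right end, arm 5.9 m, giving F × 5.9 counterclockwise.
For rotational equilibrium, F × 5.9 = 654.8, so F = 654.8 / 5.9 = 111 N.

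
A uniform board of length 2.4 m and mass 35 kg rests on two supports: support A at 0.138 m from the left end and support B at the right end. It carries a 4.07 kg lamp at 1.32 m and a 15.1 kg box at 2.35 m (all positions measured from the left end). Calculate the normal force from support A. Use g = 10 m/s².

R_A ≈ 208 N

Taking torques about support B:
Beam weight: 35 × 10 = 350 N down at 1.2 m → arm 1.2 m, τ = 350 × 1.2 = 420 N·m counterclockwise.
Lamp: 4.07 × 10 = 40.7 N down at 1.32 m → arm 1.08 m, τ = 40.7 × 1.08 = 43.96 N·m counterclockwise.
Box: 15.1 × 10 = 151 N down at 2.35 m → arm 0.05 m, τ = 151 × 0.05 = 7.55 N·m counterclockwise.
Net load moment about support B = 471.5 N·m counterclockwise.
Reaction R at support A is upward at 0.138 m, arm 2.262 m → moment R × 2.262 clockwise.
Στ = 0 ⇒ R × 2.262 = 471.5 ⇒ R = 208 N.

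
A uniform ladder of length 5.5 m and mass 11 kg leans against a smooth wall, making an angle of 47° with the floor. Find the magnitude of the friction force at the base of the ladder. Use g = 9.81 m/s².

f ≈ 50.3 N

About the foot of the ladder:
Ladder weight 11×9.81 = 107.9 N acts at 2.75 m along the ladder; its horizontal arm is 2.75·cos47° = 1.875 m → τ = 202.3 N·m clockwise.
Wall normal N acts horizontally at the top; its moment arm is the height L sinθ = 5.5·sin47° = 4.022 m, counterclockwise.
Setting net torque to zero: N × 4.022 = 202.3 → N = 50.3 N.
ΣFx = 0: friction at the foot balances the wall's push, so f = N_wall = 50.3 N.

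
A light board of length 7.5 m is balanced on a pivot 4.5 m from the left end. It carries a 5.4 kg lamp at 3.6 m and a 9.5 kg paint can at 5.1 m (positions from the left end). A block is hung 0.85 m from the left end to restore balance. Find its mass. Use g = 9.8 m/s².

m ≈ 0.23 kg

Sum moments about the pivot (at 4.5 m from the left end) (the support reaction has zero arm there).
Lamp: 5.4 × 9.8 = 52.92 N down at 3.6 m → arm 0.9 m, τ = 52.92 × 0.9 = 47.63 N·m counterclockwise.
Paint can: 9.5 × 9.8 = 93.1 N down at 5.1 m → arm 0.6 m, τ = 93.1 × 0.6 = 55.86 N·m clockwise.
Net moment of known loads = 8.23 N·m clockwise.
An unknown mass m at 0.85 m has arm 3.65 m; its moment is m·g·3.65 counterclockwise.
For rotational equilibrium, m × 9.8 × 3.65 = 8.23, so m = 8.23 / (9.8 × 3.65) = 0.23 kg.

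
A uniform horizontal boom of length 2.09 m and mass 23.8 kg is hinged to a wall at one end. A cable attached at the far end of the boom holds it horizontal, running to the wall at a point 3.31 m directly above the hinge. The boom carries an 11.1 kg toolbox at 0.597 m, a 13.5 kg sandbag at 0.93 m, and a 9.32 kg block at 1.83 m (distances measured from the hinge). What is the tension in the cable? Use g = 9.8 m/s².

T ≈ 339 N

Take moments about the hinge.
Beam weight: 23.8 × 9.8 = 233.2 N down at 1.045 m → arm 1.045 m, τ = 233.2 × 1.045 = 243.7 N·m clockwise.
Toolbox: 11.1 × 9.8 = 108.8 N down at 0.597 m → arm 0.597 m, τ = 108.8 × 0.597 = 64.95 N·m clockwise.
Sandbag: 13.5 × 9.8 = 132.3 N down at 0.93 m → arm 0.93 m, τ = 132.3 × 0.93 = 123 N·m clockwise.
Block: 9.32 × 9.8 = 91.34 N down at 1.83 m → arm 1.83 m, τ = 91.34 × 1.83 = 167.2 N·m clockwise.
Total clockwise load moment = 598.8 N·m.
The cable tension T acts at 2.09 m; only its component perpendicular to the boom, T sinθ, produces torque. sinθ = h/√(h²+d²) = 3.31/√(3.31²+2.09²) = 0.8455.
Balancing moments: T × 2.09 × 0.8455 = 598.8, giving T = 598.8 / 1.767 = 339 N.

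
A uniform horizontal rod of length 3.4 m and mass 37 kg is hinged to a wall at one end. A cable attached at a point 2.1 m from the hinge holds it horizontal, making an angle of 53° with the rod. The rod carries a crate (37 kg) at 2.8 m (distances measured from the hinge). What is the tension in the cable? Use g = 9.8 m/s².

About the hinge:
Beam weight: 37 × 9.8 = 362.6 N down at 1.7 m → arm 1.7 m, τ = 362.6 × 1.7 = 616.4 N·m clockwise.
Crate: 37 × 9.8 = 362.6 N down at 2.8 m → arm 2.8 m, τ = 362.6 × 2.8 = 1015 N·m clockwise.
Total clockwise load moment = 1631 N·m.
The cable tension T acts at 2.1 m; only its component perpendicular to the rod, T sinθ, produces torque. sin 53° = 0.7986.
Setting net torque to zero: T × 2.1 × 0.7986 = 1631 → T = 1631 / 1.677 = 973 N.

T ≈ 973 N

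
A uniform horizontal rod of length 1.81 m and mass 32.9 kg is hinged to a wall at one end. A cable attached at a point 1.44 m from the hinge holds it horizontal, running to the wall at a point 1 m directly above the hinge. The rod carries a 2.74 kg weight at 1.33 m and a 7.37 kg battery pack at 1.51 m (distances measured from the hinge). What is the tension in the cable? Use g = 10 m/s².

Taking torques about the hinge:
Beam weight: 32.9 × 10 = 329 N down at 0.905 m → arm 0.905 m, τ = 329 × 0.905 = 297.7 N·m clockwise.
Weight: 2.74 × 10 = 27.4 N down at 1.33 m → arm 1.33 m, τ = 27.4 × 1.33 = 36.44 N·m clockwise.
Battery pack: 7.37 × 10 = 73.7 N down at 1.51 m → arm 1.51 m, τ = 73.7 × 1.51 = 111.3 N·m clockwise.
Total clockwise load moment = 445.4 N·m.
The cable tension T acts at 1.44 m; only its component perpendicular to the rod, T sinθ, produces torque. sinθ = h/√(h²+d²) = 1/√(1²+1.44²) = 0.5704.
Στ = 0 ⇒ T × 1.44 × 0.5704 = 445.4 ⇒ T = 445.4 / 0.8214 = 542 N.

T ≈ 542 N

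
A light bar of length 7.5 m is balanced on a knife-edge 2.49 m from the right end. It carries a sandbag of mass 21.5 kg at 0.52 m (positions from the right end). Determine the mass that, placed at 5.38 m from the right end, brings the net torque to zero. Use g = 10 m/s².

Take moments about the knife-edge (at 2.49 m from the right end).
Sandbag: 21.5 × 10 = 215 N down at 0.52 m → arm 1.97 m, τ = 215 × 1.97 = 423.6 N·m clockwise.
Net moment of known loads = 423.6 N·m clockwise.
An unknown mass m at 5.38 m has arm 2.89 m; its moment is m·g·2.89 counterclockwise.
Setting net torque to zero: m × 10 × 2.89 = 423.6 → m = 423.6 / (10 × 2.89) = 14.7 kg.

m ≈ 14.7 kg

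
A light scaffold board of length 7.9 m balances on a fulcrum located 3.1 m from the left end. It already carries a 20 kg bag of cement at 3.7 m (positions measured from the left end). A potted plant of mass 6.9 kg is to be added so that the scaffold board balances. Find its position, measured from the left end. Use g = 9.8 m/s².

Taking torques about the fulcrum (at 3.1 m from the left end):
Bag of cement: 20 × 9.8 = 196 N down at 3.7 m → arm 0.6 m, τ = 196 × 0.6 = 117.6 N·m clockwise.
Net moment of existing loads = 117.6 N·m clockwise.
The potted plant weighs 6.9 × 9.8 = 67.62 N and must supply an equal counterclockwise moment, so its lever arm about the fulcrum is 117.6 / 67.62 = 1.74 m.
That puts it at 3.1 − 1.74 = 1.36 m from the left end.

x ≈ 1.36 m from the left end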